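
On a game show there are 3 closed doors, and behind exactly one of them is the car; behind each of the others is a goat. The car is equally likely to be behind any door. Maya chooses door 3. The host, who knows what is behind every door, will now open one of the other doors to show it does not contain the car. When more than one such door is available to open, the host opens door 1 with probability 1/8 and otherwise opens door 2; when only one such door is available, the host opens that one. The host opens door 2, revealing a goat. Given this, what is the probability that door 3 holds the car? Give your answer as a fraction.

Apply Bayes' rule, conditioning on where the car actually is.
If it is behind door 1 (prior 1/3): only door 2 is available, probability 1; weight (1/3)·1 = 1/3.
If it is behind door 2 (prior 1/3): the host opened door 2, so this case is ruled out; weight (1/3)·0 = 0.
If it is behind door 3 (prior 1/3): door 1 is available but not opened, probability 7/8; weight (1/3)·(7/8) = 7/24.
The weights sum to 5/8.
So P(the car behind door 3 | the host opened door 2) = (7/24) / (5/8) = 7/15.

7/15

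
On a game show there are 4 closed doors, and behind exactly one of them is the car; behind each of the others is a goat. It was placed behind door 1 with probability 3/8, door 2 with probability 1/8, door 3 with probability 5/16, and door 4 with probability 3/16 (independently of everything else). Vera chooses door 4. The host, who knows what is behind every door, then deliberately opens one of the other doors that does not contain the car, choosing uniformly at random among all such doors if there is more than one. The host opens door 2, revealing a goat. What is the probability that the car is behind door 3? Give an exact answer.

Apply Bayes' rule, conditioning on where the car actually is.
If it is behind door 1 (prior 3/8): the host has 2 equally likely choices, so probability 1/2; weight (3/8)·(1/2) = 3/16.
If it is behind door 2 (prior 1/8): the host opened door 2, so this case is ruled out; weight (1/8)·0 = 0.
If it is behind door 3 (prior 5/16): the host has 2 equally likely choices, so probability 1/2; weight (5/16)·(1/2) = 5/32.
If it is behind door 4 (prior 3/16): the host has 3 equally likely choices, so probability 1/3; weight (3/16)·(1/3) = 1/16.
The weights sum to 13/32.
So P(the car behind door 3 | the host opened door 2) = (5/32) / (13/32) = 5/13.

5/13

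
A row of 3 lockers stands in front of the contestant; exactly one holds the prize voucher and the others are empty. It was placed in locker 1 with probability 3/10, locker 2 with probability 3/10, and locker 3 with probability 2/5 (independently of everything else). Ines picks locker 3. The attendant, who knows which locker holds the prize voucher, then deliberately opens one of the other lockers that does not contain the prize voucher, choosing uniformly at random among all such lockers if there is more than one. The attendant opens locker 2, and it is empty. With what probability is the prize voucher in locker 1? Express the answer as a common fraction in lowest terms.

Apply Bayes' rule, conditioning on where the prize voucher actually is.
If it is in locker 1 (prior 3/10): the attendant has no choice, probability 1; weight (3/10)·1 = 3/10.
If it is in locker 2 (prior 3/10): the attendant opened locker 2, so this case is ruled out; weight (3/10)·0 = 0.
If it is in locker 3 (prior 2/5): the attendant has 2 equally likely choices, so probability 1/2; weight (2/5)·(1/2) = 1/5.
The weights sum to 1/2.
So P(the prize voucher in locker 1 | the attendant opened locker 2) = (3/10) / (1/2) = 3/5.

3/5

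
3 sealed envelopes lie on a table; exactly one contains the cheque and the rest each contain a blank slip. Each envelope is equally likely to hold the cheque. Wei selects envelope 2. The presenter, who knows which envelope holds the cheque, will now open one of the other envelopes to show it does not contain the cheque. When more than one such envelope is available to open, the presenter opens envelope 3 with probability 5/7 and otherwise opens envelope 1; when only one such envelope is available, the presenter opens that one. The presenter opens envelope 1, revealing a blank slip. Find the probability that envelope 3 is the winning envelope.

Consider each possible location of the cheque in turn.
If it is in envelope 1 (prior 1/3): the presenter opened envelope 1, so this case is ruled out; weight (1/3)·0 = 0.
If it is in envelope 2 (prior 1/3): envelope 3 is available but not opened, probability 2/7; weight (1/3)·(2/7) = 2/21.
If it is in envelope 3 (prior 1/3): only envelope 1 is available, probability 1; weight (1/3)·1 = 1/3.
The weights sum to 3/7.
So P(the cheque in envelope 3 | the presenter opened envelope 1) = (1/3) / (3/7) = 7/9.

7/9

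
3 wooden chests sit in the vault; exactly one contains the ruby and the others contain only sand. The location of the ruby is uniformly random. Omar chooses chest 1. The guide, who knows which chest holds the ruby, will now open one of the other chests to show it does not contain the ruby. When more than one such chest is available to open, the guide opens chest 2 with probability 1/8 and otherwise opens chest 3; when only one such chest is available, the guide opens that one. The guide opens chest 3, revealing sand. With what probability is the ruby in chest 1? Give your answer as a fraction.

7/15

Consider each possible location of the ruby in turn.
If it is in chest 1 (prior 1/3): chest 2 is available but not opened, probability 7/8; weight (1/3)·(7/8) = 7/24.
If it is in chest 2 (prior 1/3): only chest 3 is available, probability 1; weight (1/3)·1 = 1/3.
If it is in chest 3 (prior 1/3): the guide opened chest 3, so this case is ruled out; weight (1/3)·0 = 0.
The weights sum to 5/8.
So P(the ruby in chest 1 | the guide opened chest 3) = (7/24) / (5/8) = 7/15.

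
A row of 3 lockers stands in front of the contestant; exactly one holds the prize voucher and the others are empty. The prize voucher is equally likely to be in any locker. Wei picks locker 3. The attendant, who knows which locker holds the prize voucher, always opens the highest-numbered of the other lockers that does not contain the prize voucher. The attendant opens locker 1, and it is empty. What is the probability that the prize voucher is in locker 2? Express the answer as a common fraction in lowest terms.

Consider each possible location of the prize voucher in turn.
If it is in locker 1 (prior 1/3): the attendant opened locker 1, so this case is ruled out; weight (1/3)·0 = 0.
If it is in locker 2 (prior 1/3): locker 1 is the highest-numbered option available, probability 1; weight (1/3)·1 = 1/3.
If it is in locker 3 (prior 1/3): the attendant would have opened locker 2 instead, probability 0; weight (1/3)·0 = 0.
The weights sum to 1/3.
So P(the prize voucher in locker 2 | the attendant opened locker 1) = (1/3) / (1/3) = 1.

1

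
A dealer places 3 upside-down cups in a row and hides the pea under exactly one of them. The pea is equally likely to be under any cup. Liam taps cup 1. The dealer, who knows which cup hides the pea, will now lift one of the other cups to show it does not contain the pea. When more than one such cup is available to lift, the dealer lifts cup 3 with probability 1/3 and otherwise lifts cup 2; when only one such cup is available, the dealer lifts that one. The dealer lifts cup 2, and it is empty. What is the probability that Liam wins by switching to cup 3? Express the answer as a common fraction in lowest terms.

3/5

Condition on the true location of the pea.
If it is under cup 1 (prior 1/3): cup 3 is available but not opened, probability 2/3; weight (1/3)·(2/3) = 2/9.
If it is under cup 2 (prior 1/3): the dealer opened cup 2, so this case is ruled out; weight (1/3)·0 = 0.
If it is under cup 3 (prior 1/3): only cup 2 is available, probability 1; weight (1/3)·1 = 1/3.
The weights sum to 5/9.
So P(the pea under cup 3 | the dealer opened cup 2) = (1/3) / (5/9) = 3/5.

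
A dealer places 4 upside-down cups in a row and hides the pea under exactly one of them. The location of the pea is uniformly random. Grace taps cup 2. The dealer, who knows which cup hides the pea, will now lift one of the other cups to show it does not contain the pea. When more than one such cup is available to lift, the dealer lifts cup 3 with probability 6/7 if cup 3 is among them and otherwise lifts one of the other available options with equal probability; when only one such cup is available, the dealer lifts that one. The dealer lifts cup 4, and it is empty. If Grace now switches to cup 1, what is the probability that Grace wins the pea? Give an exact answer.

1/5

Condition on the true location of the pea.
If it is under cup 1 (prior 1/4): cup 3 is available but not opened, probability 1/7; weight (1/4)·(1/7) = 1/28.
If it is under cup 2 (prior 1/4): cup 3 is available but not opened; cup 4 gets probability (1 − 6/7)/2 = 1/14; weight (1/4)·(1/14) = 1/56.
If it is under cup 3 (prior 1/4): cup 3 holds the prize so is unavailable; the dealer chooses uniformly among the 2 others, probability 1/2; weight (1/4)·(1/2) = 1/8.
If it is under cup 4 (prior 1/4): the dealer opened cup 4, so this case is ruled out; weight (1/4)·0 = 0.
The weights sum to 5/28.
So P(the pea under cup 1 | the dealer opened cup 4) = (1/28) / (5/28) = 1/5.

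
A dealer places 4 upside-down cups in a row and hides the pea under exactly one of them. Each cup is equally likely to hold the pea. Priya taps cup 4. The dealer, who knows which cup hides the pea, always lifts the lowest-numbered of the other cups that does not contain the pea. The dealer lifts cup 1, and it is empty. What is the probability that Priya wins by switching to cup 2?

Condition on the true location of the pea.
If it is under cup 1 (prior 1/4): the dealer opened cup 1, so this case is ruled out; weight (1/4)·0 = 0.
If it is under any of cups 2, 3, and 4 (prior 1/4 each): cup 1 is the lowest-numbered option available, probability 1; weight (1/4)·1 = 1/4 each.
The weights sum to 3/4.
So P(the pea under cup 2 | the dealer opened cup 1) = (1/4) / (3/4) = 1/3.

1/3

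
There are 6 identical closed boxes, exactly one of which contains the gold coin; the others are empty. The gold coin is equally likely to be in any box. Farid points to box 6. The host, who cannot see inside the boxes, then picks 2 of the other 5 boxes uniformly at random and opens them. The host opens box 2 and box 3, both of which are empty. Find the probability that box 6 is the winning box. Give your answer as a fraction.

Because the host chose which boxes to open without knowing where the gold coin is, the choice is independent of the prize location. Learning that none of the 2 opened boxes holds the gold coin simply rules out those 2 locations and leaves the remaining 4 boxes still equally likely by symmetry.
So P(the gold coin in box 6) = 1/4.

1/4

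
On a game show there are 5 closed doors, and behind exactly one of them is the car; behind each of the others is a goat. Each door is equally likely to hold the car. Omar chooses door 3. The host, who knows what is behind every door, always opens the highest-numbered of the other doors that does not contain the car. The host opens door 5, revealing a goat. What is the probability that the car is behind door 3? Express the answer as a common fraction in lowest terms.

1/4

Condition on the true location of the car.
If it is behind any of doors 1, 2, 3, and 4 (prior 1/5 each): door 5 is the highest-numbered option available, probability 1; weight (1/5)·1 = 1/5 each.
If it is behind door 5 (prior 1/5): the host opened door 5, so this case is ruled out; weight (1/5)·0 = 0.
The weights sum to 4/5.
So P(the car behind door 3 | the host opened door 5) = (1/5) / (4/5) = 1/4.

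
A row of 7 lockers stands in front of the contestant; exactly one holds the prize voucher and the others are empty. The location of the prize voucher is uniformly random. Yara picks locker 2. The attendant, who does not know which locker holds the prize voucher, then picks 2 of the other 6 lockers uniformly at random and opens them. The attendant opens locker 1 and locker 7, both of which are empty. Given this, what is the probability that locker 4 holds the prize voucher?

Because the attendant chose which lockers to open without knowing where the prize voucher is, the choice is independent of the prize location. Learning that none of the 2 opened lockers holds the prize voucher simply rules out those 2 locations and leaves the remaining 5 lockers still equally likely by symmetry.
So P(the prize voucher in locker 4) = 1/5.

1/5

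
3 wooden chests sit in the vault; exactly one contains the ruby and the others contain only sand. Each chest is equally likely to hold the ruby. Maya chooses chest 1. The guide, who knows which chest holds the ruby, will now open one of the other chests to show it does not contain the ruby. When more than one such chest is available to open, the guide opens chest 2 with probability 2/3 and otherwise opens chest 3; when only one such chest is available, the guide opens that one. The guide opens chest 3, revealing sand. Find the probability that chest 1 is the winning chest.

1/4

Consider each possible location of the ruby in turn.
If it is in chest 1 (prior 1/3): chest 2 is available but not opened, probability 1/3; weight (1/3)·(1/3) = 1/9.
If it is in chest 2 (prior 1/3): only chest 3 is available, probability 1; weight (1/3)·1 = 1/3.
If it is in chest 3 (prior 1/3): the guide opened chest 3, so this case is ruled out; weight (1/3)·0 = 0.
The weights sum to 4/9.
So P(the ruby in chest 1 | the guide opened chest 3) = (1/9) / (4/9) = 1/4.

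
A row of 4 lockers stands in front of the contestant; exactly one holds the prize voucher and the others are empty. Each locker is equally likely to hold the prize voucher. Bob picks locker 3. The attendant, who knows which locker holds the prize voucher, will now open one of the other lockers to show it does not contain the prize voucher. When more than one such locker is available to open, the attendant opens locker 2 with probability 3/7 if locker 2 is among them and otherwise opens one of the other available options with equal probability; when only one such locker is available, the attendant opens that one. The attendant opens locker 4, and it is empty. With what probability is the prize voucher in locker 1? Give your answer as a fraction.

Consider each possible location of the prize voucher in turn.
If it is in locker 1 (prior 1/4): locker 2 is available but not opened, probability 4/7; weight (1/4)·(4/7) = 1/7.
If it is in locker 2 (prior 1/4): locker 2 holds the prize so is unavailable; the attendant chooses uniformly among the 2 others, probability 1/2; weight (1/4)·(1/2) = 1/8.
If it is in locker 3 (prior 1/4): locker 2 is available but not opened; locker 4 gets probability (1 − 3/7)/2 = 2/7; weight (1/4)·(2/7) = 1/14.
If it is in locker 4 (prior 1/4): the attendant opened locker 4, so this case is ruled out; weight (1/4)·0 = 0.
The weights sum to 19/56.
So P(the prize voucher in locker 1 | the attendant opened locker 4) = (1/7) / (19/56) = 8/19.

8/19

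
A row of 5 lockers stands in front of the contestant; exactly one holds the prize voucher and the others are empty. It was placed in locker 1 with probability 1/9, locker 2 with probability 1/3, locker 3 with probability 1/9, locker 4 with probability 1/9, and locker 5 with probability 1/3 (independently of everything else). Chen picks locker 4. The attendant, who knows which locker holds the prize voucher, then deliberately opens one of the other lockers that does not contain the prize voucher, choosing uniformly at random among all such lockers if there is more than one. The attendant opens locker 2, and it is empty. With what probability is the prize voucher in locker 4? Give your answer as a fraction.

3/23

Condition on the true location of the prize voucher.
If it is in either of lockers 1 and 3 (prior 1/9 each): the attendant has 3 equally likely choices, so probability 1/3; weight (1/9)·(1/3) = 1/27 each.
If it is in locker 2 (prior 1/3): the attendant opened locker 2, so this case is ruled out; weight (1/3)·0 = 0.
If it is in locker 4 (prior 1/9): the attendant has 4 equally likely choices, so probability 1/4; weight (1/9)·(1/4) = 1/36.
If it is in locker 5 (prior 1/3): the attendant has 3 equally likely choices, so probability 1/3; weight (1/3)·(1/3) = 1/9.
The weights sum to 23/108.
So P(the prize voucher in locker 4 | the attendant opened locker 2) = (1/36) / (23/108) = 3/23.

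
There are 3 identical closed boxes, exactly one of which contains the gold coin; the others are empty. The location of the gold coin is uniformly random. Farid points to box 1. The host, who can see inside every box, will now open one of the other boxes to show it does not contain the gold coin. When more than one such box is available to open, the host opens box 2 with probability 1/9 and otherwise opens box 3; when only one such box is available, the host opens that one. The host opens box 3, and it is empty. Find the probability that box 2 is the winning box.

Condition on the true location of the gold coin.
If it is in box 1 (prior 1/3): box 2 is available but not opened, probability 8/9; weight (1/3)·(8/9) = 8/27.
If it is in box 2 (prior 1/3): only box 3 is available, probability 1; weight (1/3)·1 = 1/3.
If it is in box 3 (prior 1/3): the host opened box 3, so this case is ruled out; weight (1/3)·0 = 0.
The weights sum to 17/27.
So P(the gold coin in box 2 | the host opened box 3) = (1/3) / (17/27) = 9/17.

9/17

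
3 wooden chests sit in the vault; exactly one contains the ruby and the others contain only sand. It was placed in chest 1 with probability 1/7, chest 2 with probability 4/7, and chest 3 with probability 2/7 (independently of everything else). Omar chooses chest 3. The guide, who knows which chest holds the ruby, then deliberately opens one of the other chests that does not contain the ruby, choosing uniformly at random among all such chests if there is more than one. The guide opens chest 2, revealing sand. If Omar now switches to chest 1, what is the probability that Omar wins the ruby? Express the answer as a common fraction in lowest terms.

1/2

Apply Bayes' rule, conditioning on where the ruby actually is.
If it is in chest 1 (prior 1/7): the guide has no choice, probability 1; weight (1/7)·1 = 1/7.
If it is in chest 2 (prior 4/7): the guide opened chest 2, so this case is ruled out; weight (4/7)·0 = 0.
If it is in chest 3 (prior 2/7): the guide has 2 equally likely choices, so probability 1/2; weight (2/7)·(1/2) = 1/7.
The weights sum to 2/7.
So P(the ruby in chest 1 | the guide opened chest 2) = (1/7) / (2/7) = 1/2.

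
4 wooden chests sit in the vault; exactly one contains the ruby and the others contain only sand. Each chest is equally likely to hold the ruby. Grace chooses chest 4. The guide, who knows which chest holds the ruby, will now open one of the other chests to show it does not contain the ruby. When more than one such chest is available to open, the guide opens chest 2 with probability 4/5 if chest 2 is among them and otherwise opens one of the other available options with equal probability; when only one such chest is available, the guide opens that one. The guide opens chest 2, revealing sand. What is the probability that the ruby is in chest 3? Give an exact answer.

Apply Bayes' rule, conditioning on where the ruby actually is.
If it is in any of chests 1, 3, and 4 (prior 1/4 each): chest 2 is available, opened with probability 4/5; weight (1/4)·(4/5) = 1/5 each.
If it is in chest 2 (prior 1/4): the guide opened chest 2, so this case is ruled out; weight (1/4)·0 = 0.
The weights sum to 3/5.
So P(the ruby in chest 3 | the guide opened chest 2) = (1/5) / (3/5) = 1/3.

1/3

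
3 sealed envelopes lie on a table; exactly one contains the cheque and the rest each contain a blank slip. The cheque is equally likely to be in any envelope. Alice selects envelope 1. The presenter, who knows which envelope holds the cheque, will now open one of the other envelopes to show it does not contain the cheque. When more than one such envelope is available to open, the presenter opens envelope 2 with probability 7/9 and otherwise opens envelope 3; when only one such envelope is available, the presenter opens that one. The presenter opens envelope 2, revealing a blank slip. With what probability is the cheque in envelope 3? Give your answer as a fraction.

9/16

Consider each possible location of the cheque in turn.
If it is in envelope 1 (prior 1/3): envelope 2 is available, opened with probability 7/9; weight (1/3)·(7/9) = 7/27.
If it is in envelope 2 (prior 1/3): the presenter opened envelope 2, so this case is ruled out; weight (1/3)·0 = 0.
If it is in envelope 3 (prior 1/3): only envelope 2 is available, probability 1; weight (1/3)·1 = 1/3.
The weights sum to 16/27.
So P(the cheque in envelope 3 | the presenter opened envelope 2) = (1/3) / (16/27) = 9/16.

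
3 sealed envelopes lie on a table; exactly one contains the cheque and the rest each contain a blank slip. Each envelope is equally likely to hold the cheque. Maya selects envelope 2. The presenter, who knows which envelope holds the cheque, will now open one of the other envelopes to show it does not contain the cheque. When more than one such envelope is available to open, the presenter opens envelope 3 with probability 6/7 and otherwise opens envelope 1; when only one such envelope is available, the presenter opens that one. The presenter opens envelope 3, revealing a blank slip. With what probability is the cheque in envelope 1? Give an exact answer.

7/13

Consider each possible location of the cheque in turn.
If it is in envelope 1 (prior 1/3): only envelope 3 is available, probability 1; weight (1/3)·1 = 1/3.
If it is in envelope 2 (prior 1/3): envelope 3 is available, opened with probability 6/7; weight (1/3)·(6/7) = 2/7.
If it is in envelope 3 (prior 1/3): the presenter opened envelope 3, so this case is ruled out; weight (1/3)·0 = 0.
The weights sum to 13/21.
So P(the cheque in envelope 1 | the presenter opened envelope 3) = (1/3) / (13/21) = 7/13.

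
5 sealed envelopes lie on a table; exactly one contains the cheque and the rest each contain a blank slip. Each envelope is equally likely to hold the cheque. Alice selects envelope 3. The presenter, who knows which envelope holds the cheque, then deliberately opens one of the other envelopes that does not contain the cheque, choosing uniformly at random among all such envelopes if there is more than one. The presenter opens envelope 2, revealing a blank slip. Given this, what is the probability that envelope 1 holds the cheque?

Apply Bayes' rule, conditioning on where the cheque actually is.
If it is in any of envelopes 1, 4, and 5 (prior 1/5 each): the presenter has 3 equally likely choices, so probability 1/3; weight (1/5)·(1/3) = 1/15 each.
If it is in envelope 2 (prior 1/5): the presenter opened envelope 2, so this case is ruled out; weight (1/5)·0 = 0.
If it is in envelope 3 (prior 1/5): the presenter has 4 equally likely choices, so probability 1/4; weight (1/5)·(1/4) = 1/20.
The weights sum to 1/4.
So P(the cheque in envelope 1 | the presenter opened envelope 2) = (1/15) / (1/4) = 4/15.

4/15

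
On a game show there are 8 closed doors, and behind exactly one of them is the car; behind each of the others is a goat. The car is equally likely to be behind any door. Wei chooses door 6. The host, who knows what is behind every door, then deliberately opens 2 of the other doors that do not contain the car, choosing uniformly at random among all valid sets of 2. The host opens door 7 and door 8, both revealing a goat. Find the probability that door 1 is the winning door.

7/40

Apply Bayes' rule, conditioning on where the car actually is.
If it is behind any of doors 1, 2, 3, 4, and 5 (prior 1/8 each): the host has 15 equally likely choices, so probability 1/15; weight (1/8)·(1/15) = 1/120 each.
If it is behind door 6 (prior 1/8): the host has 21 equally likely choices, so probability 1/21; weight (1/8)·(1/21) = 1/168.
If it is behind either of doors 7 and 8 (prior 1/8 each): that door was opened and seen not to hold the prize — ruled out; weight (1/8)·0 = 0 each.
The weights sum to 1/21.
So P(the car behind door 1 | the host opened door 7 and door 8) = (1/120) / (1/21) = 7/40.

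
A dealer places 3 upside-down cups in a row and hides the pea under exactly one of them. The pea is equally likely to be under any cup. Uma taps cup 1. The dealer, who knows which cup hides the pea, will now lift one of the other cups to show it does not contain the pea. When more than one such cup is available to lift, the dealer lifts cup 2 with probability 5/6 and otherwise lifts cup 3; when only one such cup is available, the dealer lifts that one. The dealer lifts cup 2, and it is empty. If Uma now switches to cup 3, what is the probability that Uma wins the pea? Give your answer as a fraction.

6/11

Condition on the true location of the pea.
If it is under cup 1 (prior 1/3): cup 2 is available, opened with probability 5/6; weight (1/3)·(5/6) = 5/18.
If it is under cup 2 (prior 1/3): the dealer opened cup 2, so this case is ruled out; weight (1/3)·0 = 0.
If it is under cup 3 (prior 1/3): only cup 2 is available, probability 1; weight (1/3)·1 = 1/3.
The weights sum to 11/18.
So P(the pea under cup 3 | the dealer opened cup 2) = (1/3) / (11/18) = 6/11.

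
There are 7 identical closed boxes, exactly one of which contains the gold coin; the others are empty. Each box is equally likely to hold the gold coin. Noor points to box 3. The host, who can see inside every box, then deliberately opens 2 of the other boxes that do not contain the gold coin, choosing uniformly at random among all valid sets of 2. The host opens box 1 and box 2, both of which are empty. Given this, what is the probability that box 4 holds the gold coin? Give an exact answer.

3/14

Consider each possible location of the gold coin in turn.
If it is in either of boxes 1 and 2 (prior 1/7 each): that box was opened and seen not to hold the prize — ruled out; weight (1/7)·0 = 0 each.
If it is in box 3 (prior 1/7): the host has 15 equally likely choices, so probability 1/15; weight (1/7)·(1/15) = 1/105.
If it is in any of boxes 4, 5, 6, and 7 (prior 1/7 each): the host has 10 equally likely choices, so probability 1/10; weight (1/7)·(1/10) = 1/70 each.
The weights sum to 1/15.
So P(the gold coin in box 4 | the host opened box 1 and box 2) = (1/70) / (1/15) = 3/14.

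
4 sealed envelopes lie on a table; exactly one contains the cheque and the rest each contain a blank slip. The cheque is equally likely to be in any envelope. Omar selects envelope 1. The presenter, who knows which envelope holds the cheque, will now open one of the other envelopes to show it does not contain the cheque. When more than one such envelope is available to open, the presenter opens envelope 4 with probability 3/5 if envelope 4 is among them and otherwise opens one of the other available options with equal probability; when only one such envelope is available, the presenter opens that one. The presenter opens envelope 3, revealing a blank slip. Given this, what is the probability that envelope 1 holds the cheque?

2/11

Apply Bayes' rule, conditioning on where the cheque actually is.
If it is in envelope 1 (prior 1/4): envelope 4 is available but not opened; envelope 3 gets probability (1 − 3/5)/2 = 1/5; weight (1/4)·(1/5) = 1/20.
If it is in envelope 2 (prior 1/4): envelope 4 is available but not opened, probability 2/5; weight (1/4)·(2/5) = 1/10.
If it is in envelope 3 (prior 1/4): the presenter opened envelope 3, so this case is ruled out; weight (1/4)·0 = 0.
If it is in envelope 4 (prior 1/4): envelope 4 holds the prize so is unavailable; the presenter chooses uniformly among the 2 others, probability 1/2; weight (1/4)·(1/2) = 1/8.
The weights sum to 11/40.
So P(the cheque in envelope 1 | the presenter opened envelope 3) = (1/20) / (11/40) = 2/11.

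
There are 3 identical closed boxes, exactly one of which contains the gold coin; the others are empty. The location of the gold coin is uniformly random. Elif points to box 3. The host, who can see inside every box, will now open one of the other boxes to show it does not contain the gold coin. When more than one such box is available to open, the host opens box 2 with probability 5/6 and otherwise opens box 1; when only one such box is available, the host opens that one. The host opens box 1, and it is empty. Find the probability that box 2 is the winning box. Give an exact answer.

6/7

Consider each possible location of the gold coin in turn.
If it is in box 1 (prior 1/3): the host opened box 1, so this case is ruled out; weight (1/3)·0 = 0.
If it is in box 2 (prior 1/3): only box 1 is available, probability 1; weight (1/3)·1 = 1/3.
If it is in box 3 (prior 1/3): box 2 is available but not opened, probability 1/6; weight (1/3)·(1/6) = 1/18.
The weights sum to 7/18.
So P(the gold coin in box 2 | the host opened box 1) = (1/3) / (7/18) = 6/7.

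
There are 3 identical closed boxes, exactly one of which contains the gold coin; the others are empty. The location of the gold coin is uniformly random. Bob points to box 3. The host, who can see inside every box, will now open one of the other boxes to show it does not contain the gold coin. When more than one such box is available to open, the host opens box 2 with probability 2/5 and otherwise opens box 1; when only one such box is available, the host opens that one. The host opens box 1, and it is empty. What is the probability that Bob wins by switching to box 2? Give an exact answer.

5/8

Apply Bayes' rule, conditioning on where the gold coin actually is.
If it is in box 1 (prior 1/3): the host opened box 1, so this case is ruled out; weight (1/3)·0 = 0.
If it is in box 2 (prior 1/3): only box 1 is available, probability 1; weight (1/3)·1 = 1/3.
If it is in box 3 (prior 1/3): box 2 is available but not opened, probability 3/5; weight (1/3)·(3/5) = 1/5.
The weights sum to 8/15.
So P(the gold coin in box 2 | the host opened box 1) = (1/3) / (8/15) = 5/8.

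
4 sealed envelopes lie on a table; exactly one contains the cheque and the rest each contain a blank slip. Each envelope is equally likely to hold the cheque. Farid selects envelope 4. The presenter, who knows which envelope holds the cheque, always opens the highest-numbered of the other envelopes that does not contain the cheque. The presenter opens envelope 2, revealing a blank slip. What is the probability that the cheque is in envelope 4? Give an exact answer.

0

Consider each possible location of the cheque in turn.
If it is in either of envelopes 1 and 4 (prior 1/4 each): the presenter would have opened envelope 3 instead, probability 0; weight (1/4)·0 = 0 each.
If it is in envelope 2 (prior 1/4): the presenter opened envelope 2, so this case is ruled out; weight (1/4)·0 = 0.
If it is in envelope 3 (prior 1/4): envelope 2 is the highest-numbered option available, probability 1; weight (1/4)·1 = 1/4.
The weights sum to 1/4.
So P(the cheque in envelope 4 | the presenter opened envelope 2) = 0 / (1/4) = 0.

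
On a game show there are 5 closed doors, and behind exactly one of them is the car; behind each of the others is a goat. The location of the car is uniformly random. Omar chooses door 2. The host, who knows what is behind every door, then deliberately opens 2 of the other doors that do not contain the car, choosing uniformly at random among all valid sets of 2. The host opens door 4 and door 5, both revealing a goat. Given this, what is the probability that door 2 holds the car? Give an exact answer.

Apply Bayes' rule, conditioning on where the car actually is.
If it is behind either of doors 1 and 3 (prior 1/5 each): the host has 3 equally likely choices, so probability 1/3; weight (1/5)·(1/3) = 1/15 each.
If it is behind door 2 (prior 1/5): the host has 6 equally likely choices, so probability 1/6; weight (1/5)·(1/6) = 1/30.
If it is behind either of doors 4 and 5 (prior 1/5 each): that door was opened and seen not to hold the prize — ruled out; weight (1/5)·0 = 0 each.
The weights sum to 1/6.
So P(the car behind door 2 | the host opened door 4 and door 5) = (1/30) / (1/6) = 1/5.

1/5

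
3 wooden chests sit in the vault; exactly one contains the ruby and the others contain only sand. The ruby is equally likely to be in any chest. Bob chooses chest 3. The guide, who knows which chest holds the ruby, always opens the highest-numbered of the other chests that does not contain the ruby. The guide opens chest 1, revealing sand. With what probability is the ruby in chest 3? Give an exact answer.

0

Consider each possible location of the ruby in turn.
If it is in chest 1 (prior 1/3): the guide opened chest 1, so this case is ruled out; weight (1/3)·0 = 0.
If it is in chest 2 (prior 1/3): chest 1 is the highest-numbered option available, probability 1; weight (1/3)·1 = 1/3.
If it is in chest 3 (prior 1/3): the guide would have opened chest 2 instead, probability 0; weight (1/3)·0 = 0.
The weights sum to 1/3.
So P(the ruby in chest 3 | the guide opened chest 1) = 0 / (1/3) = 0.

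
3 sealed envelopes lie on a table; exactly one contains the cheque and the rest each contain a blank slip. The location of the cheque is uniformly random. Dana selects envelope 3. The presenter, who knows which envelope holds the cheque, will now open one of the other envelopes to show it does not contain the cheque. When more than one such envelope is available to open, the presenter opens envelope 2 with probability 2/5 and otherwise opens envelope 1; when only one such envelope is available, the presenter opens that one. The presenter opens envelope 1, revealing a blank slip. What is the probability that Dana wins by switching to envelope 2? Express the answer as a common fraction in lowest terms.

5/8

Consider each possible location of the cheque in turn.
If it is in envelope 1 (prior 1/3): the presenter opened envelope 1, so this case is ruled out; weight (1/3)·0 = 0.
If it is in envelope 2 (prior 1/3): only envelope 1 is available, probability 1; weight (1/3)·1 = 1/3.
If it is in envelope 3 (prior 1/3): envelope 2 is available but not opened, probability 3/5; weight (1/3)·(3/5) = 1/5.
The weights sum to 8/15.
So P(the cheque in envelope 2 | the presenter opened envelope 1) = (1/3) / (8/15) = 5/8.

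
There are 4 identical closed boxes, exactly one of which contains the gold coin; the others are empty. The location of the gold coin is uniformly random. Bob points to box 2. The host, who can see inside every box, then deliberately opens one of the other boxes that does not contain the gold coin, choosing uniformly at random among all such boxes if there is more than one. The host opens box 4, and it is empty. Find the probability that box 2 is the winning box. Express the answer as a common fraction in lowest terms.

Consider each possible location of the gold coin in turn.
If it is in either of boxes 1 and 3 (prior 1/4 each): the host has 2 equally likely choices, so probability 1/2; weight (1/4)·(1/2) = 1/8 each.
If it is in box 2 (prior 1/4): the host has 3 equally likely choices, so probability 1/3; weight (1/4)·(1/3) = 1/12.
If it is in box 4 (prior 1/4): the host opened box 4, so this case is ruled out; weight (1/4)·0 = 0.
The weights sum to 1/3.
So P(the gold coin in box 2 | the host opened box 4) = (1/12) / (1/3) = 1/4.

1/4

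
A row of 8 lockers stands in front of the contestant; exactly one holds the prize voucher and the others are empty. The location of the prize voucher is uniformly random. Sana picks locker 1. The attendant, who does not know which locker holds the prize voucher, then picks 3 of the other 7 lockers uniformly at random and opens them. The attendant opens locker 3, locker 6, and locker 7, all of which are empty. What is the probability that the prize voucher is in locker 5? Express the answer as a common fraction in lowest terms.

1/5

Condition on the true location of the prize voucher.
If it is in any of lockers 1, 2, 4, 5, and 8 (prior 1/8 each): the attendant picks exactly this set with probability 1/35 regardless, and none is the prize; weight (1/8)·(1/35) = 1/280 each.
If it is in any of lockers 3, 6, and 7 (prior 1/8 each): that locker was opened and seen not to hold the prize — ruled out; weight (1/8)·0 = 0 each.
The weights sum to 1/56.
So P(the prize voucher in locker 5 | the attendant opened locker 3, locker 6, and locker 7) = (1/280) / (1/56) = 1/5.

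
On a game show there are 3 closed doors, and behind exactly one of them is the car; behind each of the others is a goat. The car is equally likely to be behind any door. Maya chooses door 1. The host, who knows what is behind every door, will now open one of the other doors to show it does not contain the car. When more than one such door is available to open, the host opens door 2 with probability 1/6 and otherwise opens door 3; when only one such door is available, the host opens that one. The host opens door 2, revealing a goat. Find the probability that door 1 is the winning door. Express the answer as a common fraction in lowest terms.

1/7

Apply Bayes' rule, conditioning on where the car actually is.
If it is behind door 1 (prior 1/3): door 2 is available, opened with probability 1/6; weight (1/3)·(1/6) = 1/18.
If it is behind door 2 (prior 1/3): the host opened door 2, so this case is ruled out; weight (1/3)·0 = 0.
If it is behind door 3 (prior 1/3): only door 2 is available, probability 1; weight (1/3)·1 = 1/3.
The weights sum to 7/18.
So P(the car behind door 1 | the host opened door 2) = (1/18) / (7/18) = 1/7.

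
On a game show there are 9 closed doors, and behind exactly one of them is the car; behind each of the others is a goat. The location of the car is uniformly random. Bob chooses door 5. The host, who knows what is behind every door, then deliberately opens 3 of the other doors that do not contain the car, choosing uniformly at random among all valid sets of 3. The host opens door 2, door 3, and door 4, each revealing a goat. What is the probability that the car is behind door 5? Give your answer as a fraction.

Apply Bayes' rule, conditioning on where the car actually is.
If it is behind any of doors 1, 6, 7, 8, and 9 (prior 1/9 each): the host has 35 equally likely choices, so probability 1/35; weight (1/9)·(1/35) = 1/315 each.
If it is behind any of doors 2, 3, and 4 (prior 1/9 each): that door was opened and seen not to hold the prize — ruled out; weight (1/9)·0 = 0 each.
If it is behind door 5 (prior 1/9): the host has 56 equally likely choices, so probability 1/56; weight (1/9)·(1/56) = 1/504.
The weights sum to 1/56.
So P(the car behind door 5 | the host opened door 2, door 3, and door 4) = (1/504) / (1/56) = 1/9.

1/9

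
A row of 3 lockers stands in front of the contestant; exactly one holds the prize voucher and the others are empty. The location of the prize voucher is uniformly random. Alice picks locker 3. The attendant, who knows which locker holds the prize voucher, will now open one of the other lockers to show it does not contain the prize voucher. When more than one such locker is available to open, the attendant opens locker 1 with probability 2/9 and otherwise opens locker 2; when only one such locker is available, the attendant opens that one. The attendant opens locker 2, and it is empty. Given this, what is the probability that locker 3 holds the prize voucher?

Condition on the true location of the prize voucher.
If it is in locker 1 (prior 1/3): only locker 2 is available, probability 1; weight (1/3)·1 = 1/3.
If it is in locker 2 (prior 1/3): the attendant opened locker 2, so this case is ruled out; weight (1/3)·0 = 0.
If it is in locker 3 (prior 1/3): locker 1 is available but not opened, probability 7/9; weight (1/3)·(7/9) = 7/27.
The weights sum to 16/27.
So P(the prize voucher in locker 3 | the attendant opened locker 2) = (7/27) / (16/27) = 7/16.

7/16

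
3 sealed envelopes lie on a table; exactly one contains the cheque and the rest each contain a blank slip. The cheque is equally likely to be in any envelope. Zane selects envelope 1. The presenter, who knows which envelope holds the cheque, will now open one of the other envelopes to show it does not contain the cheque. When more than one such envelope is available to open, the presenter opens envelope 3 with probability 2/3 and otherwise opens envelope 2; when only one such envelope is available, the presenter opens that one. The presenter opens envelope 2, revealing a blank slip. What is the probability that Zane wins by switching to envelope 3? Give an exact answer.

Apply Bayes' rule, conditioning on where the cheque actually is.
If it is in envelope 1 (prior 1/3): envelope 3 is available but not opened, probability 1/3; weight (1/3)·(1/3) = 1/9.
If it is in envelope 2 (prior 1/3): the presenter opened envelope 2, so this case is ruled out; weight (1/3)·0 = 0.
If it is in envelope 3 (prior 1/3): only envelope 2 is available, probability 1; weight (1/3)·1 = 1/3.
The weights sum to 4/9.
So P(the cheque in envelope 3 | the presenter opened envelope 2) = (1/3) / (4/9) = 3/4.

3/4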